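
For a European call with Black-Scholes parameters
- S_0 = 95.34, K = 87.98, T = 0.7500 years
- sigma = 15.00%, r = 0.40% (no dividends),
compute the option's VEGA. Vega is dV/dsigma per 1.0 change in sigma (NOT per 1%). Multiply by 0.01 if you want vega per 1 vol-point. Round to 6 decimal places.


d1 = 0.7065030152; d2 = 0.5765992047
phi(d1) = 0.3108291768; exp(-qT) = 1.0000000000; exp(-rT) = 0.9970044955
Vega = S * exp(-qT) * phi(d1) * sqrt(T) = 95.3400 * 1.0000000000 * 0.3108291768 * 0.8660254038 = 25.664190

Answer: Vega = 25.664190


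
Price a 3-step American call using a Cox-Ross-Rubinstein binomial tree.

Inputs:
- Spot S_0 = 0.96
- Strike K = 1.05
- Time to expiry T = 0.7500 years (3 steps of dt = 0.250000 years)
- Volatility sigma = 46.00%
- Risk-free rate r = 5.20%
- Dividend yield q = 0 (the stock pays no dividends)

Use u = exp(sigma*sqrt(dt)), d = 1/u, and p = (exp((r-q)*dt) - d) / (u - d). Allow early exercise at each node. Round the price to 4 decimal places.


dt = T/N = 0.250000
u = exp(sigma*sqrt(dt)) = 1.258600; d = 1/u = 0.794534
p = (exp((r-q)*dt) - d) / (u - d) = 0.470948
Discount per step: exp(-r*dt) = 0.987084
Stock lattice S(k, i) with i counting down-moves:
  k=0: S(0,0) = 0.9600
  k=1: S(1,0) = 1.2083; S(1,1) = 0.7628
  k=2: S(2,0) = 1.5207; S(2,1) = 0.9600; S(2,2) = 0.6060
  k=3: S(3,0) = 1.9140; S(3,1) = 1.2083; S(3,2) = 0.7628; S(3,3) = 0.4815
Terminal payoffs V(N, i) = max(S_T - K, 0):
  V(3,0) = 0.863967; V(3,1) = 0.158256; V(3,2) = 0.000000; V(3,3) = 0.000000
Backward induction: V(k, i) = exp(-r*dt) * [p * V(k+1, i) + (1-p) * V(k+1, i+1)]; then take max(V_cont, immediate exercise) for American.
  V(2,0) = exp(-r*dt) * [p*0.863967 + (1-p)*0.158256] = 0.484273; exercise = 0.470711; V(2,0) = max -> 0.484273
  V(2,1) = exp(-r*dt) * [p*0.158256 + (1-p)*0.000000] = 0.073568; exercise = 0.000000; V(2,1) = max -> 0.073568
  V(2,2) = exp(-r*dt) * [p*0.000000 + (1-p)*0.000000] = 0.000000; exercise = 0.000000; V(2,2) = max -> 0.000000
  V(1,0) = exp(-r*dt) * [p*0.484273 + (1-p)*0.073568] = 0.263540; exercise = 0.158256; V(1,0) = max -> 0.263540
  V(1,1) = exp(-r*dt) * [p*0.073568 + (1-p)*0.000000] = 0.034199; exercise = 0.000000; V(1,1) = max -> 0.034199
  V(0,0) = exp(-r*dt) * [p*0.263540 + (1-p)*0.034199] = 0.140370; exercise = 0.000000; V(0,0) = max -> 0.140370

Answer: Price = V(0,0) = 0.1404


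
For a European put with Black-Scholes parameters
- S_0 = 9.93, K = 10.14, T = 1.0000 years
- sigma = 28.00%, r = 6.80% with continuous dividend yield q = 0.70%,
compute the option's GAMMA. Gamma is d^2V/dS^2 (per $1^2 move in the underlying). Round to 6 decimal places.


d1 = 0.2831159996; d2 = 0.0031159996
phi(d1) = 0.3832698887; exp(-qT) = 0.9930244429; exp(-rT) = 0.9342604736
Gamma = exp(-qT) * phi(d1) / (S * sigma * sqrt(T)) = 0.9930244429 * 0.3832698887 / (9.9300 * 0.2800 * 1.0000000000) = 0.136885

Answer: Gamma = 0.136885


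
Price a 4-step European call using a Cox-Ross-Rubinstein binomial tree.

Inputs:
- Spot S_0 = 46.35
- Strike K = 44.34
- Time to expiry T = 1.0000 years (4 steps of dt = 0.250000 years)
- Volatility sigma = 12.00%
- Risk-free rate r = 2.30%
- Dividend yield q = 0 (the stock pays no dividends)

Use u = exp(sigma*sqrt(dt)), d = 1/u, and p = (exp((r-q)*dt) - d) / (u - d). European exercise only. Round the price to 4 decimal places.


dt = T/N = 0.250000
u = exp(sigma*sqrt(dt)) = 1.061837; d = 1/u = 0.941765
p = (exp((r-q)*dt) - d) / (u - d) = 0.533030
Discount per step: exp(-r*dt) = 0.994266
Stock lattice S(k, i) with i counting down-moves:
  k=0: S(0,0) = 46.3500
  k=1: S(1,0) = 49.2161; S(1,1) = 43.6508
  k=2: S(2,0) = 52.2595; S(2,1) = 46.3500; S(2,2) = 41.1088
  k=3: S(3,0) = 55.4910; S(3,1) = 49.2161; S(3,2) = 43.6508; S(3,3) = 38.7148
  k=4: S(4,0) = 58.9224; S(4,1) = 52.2595; S(4,2) = 46.3500; S(4,3) = 41.1088; S(4,4) = 36.4602
Terminal payoffs V(N, i) = max(S_T - K, 0):
  V(4,0) = 14.582398; V(4,1) = 7.919479; V(4,2) = 2.010000; V(4,3) = 0.000000; V(4,4) = 0.000000
Backward induction: V(k, i) = exp(-r*dt) * [p * V(k+1, i) + (1-p) * V(k+1, i+1)].
  V(3,0) = exp(-r*dt) * [p*14.582398 + (1-p)*7.919479] = 11.405248
  V(3,1) = exp(-r*dt) * [p*7.919479 + (1-p)*2.010000] = 5.130347
  V(3,2) = exp(-r*dt) * [p*2.010000 + (1-p)*0.000000] = 1.065248
  V(3,3) = exp(-r*dt) * [p*0.000000 + (1-p)*0.000000] = 0.000000
  V(2,0) = exp(-r*dt) * [p*11.405248 + (1-p)*5.130347] = 8.426468
  V(2,1) = exp(-r*dt) * [p*5.130347 + (1-p)*1.065248] = 3.213538
  V(2,2) = exp(-r*dt) * [p*1.065248 + (1-p)*0.000000] = 0.564554
  V(1,0) = exp(-r*dt) * [p*8.426468 + (1-p)*3.213538] = 5.957832
  V(1,1) = exp(-r*dt) * [p*3.213538 + (1-p)*0.564554] = 1.965211
  V(0,0) = exp(-r*dt) * [p*5.957832 + (1-p)*1.965211] = 4.069930

Answer: Price = V(0,0) = 4.0699


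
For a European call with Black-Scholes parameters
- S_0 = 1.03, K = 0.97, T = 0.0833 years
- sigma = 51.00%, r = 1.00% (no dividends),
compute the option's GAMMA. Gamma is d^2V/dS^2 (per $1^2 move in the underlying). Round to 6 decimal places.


Answer: Gamma = 2.337110

Derivation:
d1 = 0.4870018522; d2 = 0.3398069813
phi(d1) = 0.3543309430; exp(-qT) = 1.0000000000; exp(-rT) = 0.9991673468
Gamma = exp(-qT) * phi(d1) / (S * sigma * sqrt(T)) = 1.0000000000 * 0.3543309430 / (1.0300 * 0.5100 * 0.2886173938) = 2.337110


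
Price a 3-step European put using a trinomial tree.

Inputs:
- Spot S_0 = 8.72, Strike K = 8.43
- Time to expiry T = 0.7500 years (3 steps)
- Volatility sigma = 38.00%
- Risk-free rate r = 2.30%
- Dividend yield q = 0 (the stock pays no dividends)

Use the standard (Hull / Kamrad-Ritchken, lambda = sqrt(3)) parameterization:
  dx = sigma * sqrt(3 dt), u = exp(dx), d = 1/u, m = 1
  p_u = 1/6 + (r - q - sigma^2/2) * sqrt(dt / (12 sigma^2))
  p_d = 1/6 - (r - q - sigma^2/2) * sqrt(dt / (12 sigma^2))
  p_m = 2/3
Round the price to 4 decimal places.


dt = T/N = 0.250000; dx = sigma*sqrt(3*dt) = 0.329090
u = exp(dx) = 1.389702; d = 1/u = 0.719579
p_u = 0.147979, p_m = 0.666667, p_d = 0.185355
Discount per step: exp(-r*dt) = 0.994266
Stock lattice S(k, j) with j the centered position index:
  k=0: S(0,+0) = 8.7200
  k=1: S(1,-1) = 6.2747; S(1,+0) = 8.7200; S(1,+1) = 12.1182
  k=2: S(2,-2) = 4.5152; S(2,-1) = 6.2747; S(2,+0) = 8.7200; S(2,+1) = 12.1182; S(2,+2) = 16.8407
  k=3: S(3,-3) = 3.2490; S(3,-2) = 4.5152; S(3,-1) = 6.2747; S(3,+0) = 8.7200; S(3,+1) = 12.1182; S(3,+2) = 16.8407; S(3,+3) = 23.4036
Terminal payoffs V(N, j) = max(K - S_T, 0):
  V(3,-3) = 5.180990; V(3,-2) = 3.914843; V(3,-1) = 2.155275; V(3,+0) = 0.000000; V(3,+1) = 0.000000; V(3,+2) = 0.000000; V(3,+3) = 0.000000
Backward induction: V(k, j) = exp(-r*dt) * [p_u * V(k+1, j+1) + p_m * V(k+1, j) + p_d * V(k+1, j-1)]
  V(2,-2) = exp(-r*dt) * [p_u*2.155275 + p_m*3.914843 + p_d*5.180990] = 3.866852
  V(2,-1) = exp(-r*dt) * [p_u*0.000000 + p_m*2.155275 + p_d*3.914843] = 2.150086
  V(2,+0) = exp(-r*dt) * [p_u*0.000000 + p_m*0.000000 + p_d*2.155275] = 0.397200
  V(2,+1) = exp(-r*dt) * [p_u*0.000000 + p_m*0.000000 + p_d*0.000000] = 0.000000
  V(2,+2) = exp(-r*dt) * [p_u*0.000000 + p_m*0.000000 + p_d*0.000000] = 0.000000
  V(1,-1) = exp(-r*dt) * [p_u*0.397200 + p_m*2.150086 + p_d*3.866852] = 2.196242
  V(1,+0) = exp(-r*dt) * [p_u*0.000000 + p_m*0.397200 + p_d*2.150086] = 0.659525
  V(1,+1) = exp(-r*dt) * [p_u*0.000000 + p_m*0.000000 + p_d*0.397200] = 0.073201
  V(0,+0) = exp(-r*dt) * [p_u*0.073201 + p_m*0.659525 + p_d*2.196242] = 0.852682

Answer: Price = V(0,0) = 0.8527


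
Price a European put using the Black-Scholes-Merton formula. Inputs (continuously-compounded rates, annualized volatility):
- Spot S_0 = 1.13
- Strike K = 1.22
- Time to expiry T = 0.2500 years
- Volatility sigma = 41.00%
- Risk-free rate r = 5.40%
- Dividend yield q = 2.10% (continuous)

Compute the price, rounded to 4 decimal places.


d1 = (ln(S/K) + (r - q + 0.5*sigma^2) * T) / (sigma * sqrt(T)) = -0.23107671
d2 = d1 - sigma * sqrt(T) = -0.43607671
exp(-rT) = 0.98659072; exp(-qT) = 0.99476376
P = K * exp(-rT) * N(-d2) - S_0 * exp(-qT) * N(-d1)
N(-d1) = 0.59137240; N(-d2) = 0.66860946
P = 1.2200 * 0.98659072 * 0.66860946 - 1.1300 * 0.99476376 * 0.59137240 = 0.1400

Answer: Price = 0.1400


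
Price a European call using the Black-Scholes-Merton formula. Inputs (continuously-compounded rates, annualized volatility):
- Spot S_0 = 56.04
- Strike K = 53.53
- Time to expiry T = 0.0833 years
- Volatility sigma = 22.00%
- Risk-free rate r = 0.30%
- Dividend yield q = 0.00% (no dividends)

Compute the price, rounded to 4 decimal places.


d1 = (ln(S/K) + (r - q + 0.5*sigma^2) * T) / (sigma * sqrt(T)) = 0.75736060
d2 = d1 - sigma * sqrt(T) = 0.69386477
exp(-rT) = 0.99975013; exp(-qT) = 1.00000000
C = S_0 * exp(-qT) * N(d1) - K * exp(-rT) * N(d2)
N(d1) = 0.77558307; N(d2) = 0.75611649
C = 56.0400 * 1.00000000 * 0.77558307 - 53.5300 * 0.99975013 * 0.75611649 = 2.9989

Answer: Price = 2.9989


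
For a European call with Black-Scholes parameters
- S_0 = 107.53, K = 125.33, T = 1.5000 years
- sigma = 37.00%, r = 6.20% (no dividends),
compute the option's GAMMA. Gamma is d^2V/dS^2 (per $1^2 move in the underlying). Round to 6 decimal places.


Answer: Gamma = 0.008151

Derivation:
d1 = 0.0937748966; d2 = -0.3593807058
phi(d1) = 0.3971920354; exp(-qT) = 1.0000000000; exp(-rT) = 0.9111935003
Gamma = exp(-qT) * phi(d1) / (S * sigma * sqrt(T)) = 1.0000000000 * 0.3971920354 / (107.5300 * 0.3700 * 1.2247448714) = 0.008151


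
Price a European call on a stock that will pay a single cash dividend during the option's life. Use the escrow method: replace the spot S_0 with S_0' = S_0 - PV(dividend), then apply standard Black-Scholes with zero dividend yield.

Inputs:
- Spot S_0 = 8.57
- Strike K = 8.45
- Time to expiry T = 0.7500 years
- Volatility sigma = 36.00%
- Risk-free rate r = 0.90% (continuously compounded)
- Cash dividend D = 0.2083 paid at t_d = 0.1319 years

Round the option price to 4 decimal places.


PV(D) = D * exp(-r * t_d) = 0.2083 * 0.99881360 = 0.20805287
S_0' = S_0 - PV(D) = 8.5700 - 0.20805287 = 8.36194713
d1 = (ln(S_0'/K) + (r + sigma^2/2)*T) / (sigma*sqrt(T)) = 0.14393621
d2 = d1 - sigma*sqrt(T) = -0.16783294
exp(-rT) = 0.99327273
N(d1) = 0.55722458; N(d2) = 0.43335735
C = S_0' * N(d1) - K * exp(-rT) * N(d2) = 8.36194713 * 0.55722458 - 8.4500 * 0.99327273 * 0.43335735 = 1.0222

Answer: Price = 1.0222


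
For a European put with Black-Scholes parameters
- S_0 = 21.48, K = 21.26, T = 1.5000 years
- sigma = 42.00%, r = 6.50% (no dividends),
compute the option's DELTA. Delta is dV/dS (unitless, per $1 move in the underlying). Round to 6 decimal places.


d1 = 0.4667539578; d2 = -0.0476388882
phi(d1) = 0.3577688535; exp(-qT) = 1.0000000000; exp(-rT) = 0.9071023416
N(-d1) = 0.3203379602
Delta = -exp(-qT) * N(-d1) = -1.0000000000 * 0.3203379602 = -0.320338

Answer: Delta = -0.320338


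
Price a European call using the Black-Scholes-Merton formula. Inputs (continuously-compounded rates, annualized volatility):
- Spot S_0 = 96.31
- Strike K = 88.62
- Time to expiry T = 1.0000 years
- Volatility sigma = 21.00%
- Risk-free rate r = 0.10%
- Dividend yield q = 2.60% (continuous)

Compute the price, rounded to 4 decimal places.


d1 = (ln(S/K) + (r - q + 0.5*sigma^2) * T) / (sigma * sqrt(T)) = 0.38221233
d2 = d1 - sigma * sqrt(T) = 0.17221233
exp(-rT) = 0.99900050; exp(-qT) = 0.97433509
C = S_0 * exp(-qT) * N(d1) - K * exp(-rT) * N(d2)
N(d1) = 0.64884806; N(d2) = 0.56836470
C = 96.3100 * 0.97433509 * 0.64884806 - 88.6200 * 0.99900050 * 0.56836470 = 10.5686

Answer: Price = 10.5686


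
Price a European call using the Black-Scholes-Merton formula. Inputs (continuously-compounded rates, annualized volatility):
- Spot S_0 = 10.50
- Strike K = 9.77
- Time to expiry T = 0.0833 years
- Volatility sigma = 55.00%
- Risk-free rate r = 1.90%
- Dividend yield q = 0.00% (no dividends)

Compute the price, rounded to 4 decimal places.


Answer: Price = 1.0809

Derivation:
d1 = (ln(S/K) + (r - q + 0.5*sigma^2) * T) / (sigma * sqrt(T)) = 0.54328368
d2 = d1 - sigma * sqrt(T) = 0.38454411
exp(-rT) = 0.99841855; exp(-qT) = 1.00000000
C = S_0 * exp(-qT) * N(d1) - K * exp(-rT) * N(d2)
N(d1) = 0.70653275; N(d2) = 0.64971240
C = 10.5000 * 1.00000000 * 0.70653275 - 9.7700 * 0.99841855 * 0.64971240 = 1.0809


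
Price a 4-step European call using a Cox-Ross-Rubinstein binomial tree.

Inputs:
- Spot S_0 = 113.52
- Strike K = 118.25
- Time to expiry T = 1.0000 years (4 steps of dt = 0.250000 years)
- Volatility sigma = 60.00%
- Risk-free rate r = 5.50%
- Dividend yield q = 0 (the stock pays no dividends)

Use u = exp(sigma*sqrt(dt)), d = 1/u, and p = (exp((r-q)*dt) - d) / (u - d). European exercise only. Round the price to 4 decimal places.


Answer: Price = V(0,0) = 26.5586

Derivation:
dt = T/N = 0.250000
u = exp(sigma*sqrt(dt)) = 1.349859; d = 1/u = 0.740818
p = (exp((r-q)*dt) - d) / (u - d) = 0.448290
Discount per step: exp(-r*dt) = 0.986344
Stock lattice S(k, i) with i counting down-moves:
  k=0: S(0,0) = 113.5200
  k=1: S(1,0) = 153.2360; S(1,1) = 84.0977
  k=2: S(2,0) = 206.8469; S(2,1) = 113.5200; S(2,2) = 62.3011
  k=3: S(3,0) = 279.2141; S(3,1) = 153.2360; S(3,2) = 84.0977; S(3,3) = 46.1538
  k=4: S(4,0) = 376.8997; S(4,1) = 206.8469; S(4,2) = 113.5200; S(4,3) = 62.3011; S(4,4) = 34.1916
Terminal payoffs V(N, i) = max(S_T - K, 0):
  V(4,0) = 258.649673; V(4,1) = 88.596926; V(4,2) = 0.000000; V(4,3) = 0.000000; V(4,4) = 0.000000
Backward induction: V(k, i) = exp(-r*dt) * [p * V(k+1, i) + (1-p) * V(k+1, i+1)].
  V(3,0) = exp(-r*dt) * [p*258.649673 + (1-p)*88.596926] = 162.578955
  V(3,1) = exp(-r*dt) * [p*88.596926 + (1-p)*0.000000] = 39.174735
  V(3,2) = exp(-r*dt) * [p*0.000000 + (1-p)*0.000000] = 0.000000
  V(3,3) = exp(-r*dt) * [p*0.000000 + (1-p)*0.000000] = 0.000000
  V(2,0) = exp(-r*dt) * [p*162.578955 + (1-p)*39.174735] = 93.205178
  V(2,1) = exp(-r*dt) * [p*39.174735 + (1-p)*0.000000] = 17.321818
  V(2,2) = exp(-r*dt) * [p*0.000000 + (1-p)*0.000000] = 0.000000
  V(1,0) = exp(-r*dt) * [p*93.205178 + (1-p)*17.321818] = 50.638474
  V(1,1) = exp(-r*dt) * [p*17.321818 + (1-p)*0.000000] = 7.659155
  V(0,0) = exp(-r*dt) * [p*50.638474 + (1-p)*7.659155] = 26.558646


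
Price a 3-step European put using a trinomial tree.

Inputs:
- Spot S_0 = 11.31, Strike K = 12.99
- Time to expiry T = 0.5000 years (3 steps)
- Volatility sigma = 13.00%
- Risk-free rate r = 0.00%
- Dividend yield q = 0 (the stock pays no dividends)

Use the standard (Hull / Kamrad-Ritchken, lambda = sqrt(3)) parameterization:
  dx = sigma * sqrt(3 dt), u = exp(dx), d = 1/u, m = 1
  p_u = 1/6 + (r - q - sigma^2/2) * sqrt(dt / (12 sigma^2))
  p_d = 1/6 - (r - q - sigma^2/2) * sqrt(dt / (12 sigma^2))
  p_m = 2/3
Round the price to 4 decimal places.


dt = T/N = 0.166667; dx = sigma*sqrt(3*dt) = 0.091924
u = exp(dx) = 1.096281; d = 1/u = 0.912175
p_u = 0.159006, p_m = 0.666667, p_d = 0.174327
Discount per step: exp(-r*dt) = 1.000000
Stock lattice S(k, j) with j the centered position index:
  k=0: S(0,+0) = 11.3100
  k=1: S(1,-1) = 10.3167; S(1,+0) = 11.3100; S(1,+1) = 12.3989
  k=2: S(2,-2) = 9.4106; S(2,-1) = 10.3167; S(2,+0) = 11.3100; S(2,+1) = 12.3989; S(2,+2) = 13.5927
  k=3: S(3,-3) = 8.5841; S(3,-2) = 9.4106; S(3,-1) = 10.3167; S(3,+0) = 11.3100; S(3,+1) = 12.3989; S(3,+2) = 13.5927; S(3,+3) = 14.9015
Terminal payoffs V(N, j) = max(K - S_T, 0):
  V(3,-3) = 4.405866; V(3,-2) = 3.579374; V(3,-1) = 2.673305; V(3,+0) = 1.680000; V(3,+1) = 0.591058; V(3,+2) = 0.000000; V(3,+3) = 0.000000
Backward induction: V(k, j) = exp(-r*dt) * [p_u * V(k+1, j+1) + p_m * V(k+1, j) + p_d * V(k+1, j-1)]
  V(2,-2) = exp(-r*dt) * [p_u*2.673305 + p_m*3.579374 + p_d*4.405866] = 3.579383
  V(2,-1) = exp(-r*dt) * [p_u*1.680000 + p_m*2.673305 + p_d*3.579374] = 2.673316
  V(2,+0) = exp(-r*dt) * [p_u*0.591058 + p_m*1.680000 + p_d*2.673305] = 1.680011
  V(2,+1) = exp(-r*dt) * [p_u*0.000000 + p_m*0.591058 + p_d*1.680000] = 0.686908
  V(2,+2) = exp(-r*dt) * [p_u*0.000000 + p_m*0.000000 + p_d*0.591058] = 0.103037
  V(1,-1) = exp(-r*dt) * [p_u*1.680011 + p_m*2.673316 + p_d*3.579383] = 2.673326
  V(1,+0) = exp(-r*dt) * [p_u*0.686908 + p_m*1.680011 + p_d*2.673316] = 1.695261
  V(1,+1) = exp(-r*dt) * [p_u*0.103037 + p_m*0.686908 + p_d*1.680011] = 0.767193
  V(0,+0) = exp(-r*dt) * [p_u*0.767193 + p_m*1.695261 + p_d*2.673326] = 1.718196

Answer: Price = V(0,0) = 1.7182


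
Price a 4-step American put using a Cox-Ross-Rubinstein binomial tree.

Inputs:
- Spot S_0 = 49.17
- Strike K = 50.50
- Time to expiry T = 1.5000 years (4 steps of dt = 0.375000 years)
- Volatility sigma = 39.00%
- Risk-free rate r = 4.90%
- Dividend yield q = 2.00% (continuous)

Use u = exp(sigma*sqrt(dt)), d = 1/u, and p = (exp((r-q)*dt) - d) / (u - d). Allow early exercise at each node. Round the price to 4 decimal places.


Answer: Price = V(0,0) = 8.7588

Derivation:
dt = T/N = 0.375000
u = exp(sigma*sqrt(dt)) = 1.269757; d = 1/u = 0.787552
p = (exp((r-q)*dt) - d) / (u - d) = 0.463252
Discount per step: exp(-r*dt) = 0.981793
Stock lattice S(k, i) with i counting down-moves:
  k=0: S(0,0) = 49.1700
  k=1: S(1,0) = 62.4339; S(1,1) = 38.7240
  k=2: S(2,0) = 79.2759; S(2,1) = 49.1700; S(2,2) = 30.4971
  k=3: S(3,0) = 100.6611; S(3,1) = 62.4339; S(3,2) = 38.7240; S(3,3) = 24.0181
  k=4: S(4,0) = 127.8151; S(4,1) = 79.2759; S(4,2) = 49.1700; S(4,3) = 30.4971; S(4,4) = 18.9155
Terminal payoffs V(N, i) = max(K - S_T, 0):
  V(4,0) = 0.000000; V(4,1) = 0.000000; V(4,2) = 1.330000; V(4,3) = 20.002852; V(4,4) = 31.584481
Backward induction: V(k, i) = exp(-r*dt) * [p * V(k+1, i) + (1-p) * V(k+1, i+1)]; then take max(V_cont, immediate exercise) for American.
  V(3,0) = exp(-r*dt) * [p*0.000000 + (1-p)*0.000000] = 0.000000; exercise = 0.000000; V(3,0) = max -> 0.000000
  V(3,1) = exp(-r*dt) * [p*0.000000 + (1-p)*1.330000] = 0.700878; exercise = 0.000000; V(3,1) = max -> 0.700878
  V(3,2) = exp(-r*dt) * [p*1.330000 + (1-p)*20.002852] = 11.145923; exercise = 11.776044; V(3,2) = max -> 11.776044
  V(3,3) = exp(-r*dt) * [p*20.002852 + (1-p)*31.584481] = 25.741893; exercise = 26.481895; V(3,3) = max -> 26.481895
  V(2,0) = exp(-r*dt) * [p*0.000000 + (1-p)*0.700878] = 0.369345; exercise = 0.000000; V(2,0) = max -> 0.369345
  V(2,1) = exp(-r*dt) * [p*0.700878 + (1-p)*11.776044] = 6.524460; exercise = 1.330000; V(2,1) = max -> 6.524460
  V(2,2) = exp(-r*dt) * [p*11.776044 + (1-p)*26.481895] = 19.311261; exercise = 20.002852; V(2,2) = max -> 20.002852
  V(1,0) = exp(-r*dt) * [p*0.369345 + (1-p)*6.524460] = 3.606216; exercise = 0.000000; V(1,0) = max -> 3.606216
  V(1,1) = exp(-r*dt) * [p*6.524460 + (1-p)*20.002852] = 13.508452; exercise = 11.776044; V(1,1) = max -> 13.508452
  V(0,0) = exp(-r*dt) * [p*3.606216 + (1-p)*13.508452] = 8.758795; exercise = 1.330000; V(0,0) = max -> 8.758795


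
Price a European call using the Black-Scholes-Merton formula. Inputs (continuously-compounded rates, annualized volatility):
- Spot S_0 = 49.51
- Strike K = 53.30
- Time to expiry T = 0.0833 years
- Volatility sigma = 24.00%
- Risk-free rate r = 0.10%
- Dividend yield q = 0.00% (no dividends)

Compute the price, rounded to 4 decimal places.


d1 = (ln(S/K) + (r - q + 0.5*sigma^2) * T) / (sigma * sqrt(T)) = -1.02903422
d2 = d1 - sigma * sqrt(T) = -1.09830239
exp(-rT) = 0.99991670; exp(-qT) = 1.00000000
C = S_0 * exp(-qT) * N(d1) - K * exp(-rT) * N(d2)
N(d1) = 0.15173180; N(d2) = 0.13603623
C = 49.5100 * 1.00000000 * 0.15173180 - 53.3000 * 0.99991670 * 0.13603623 = 0.2621

Answer: Price = 0.2621


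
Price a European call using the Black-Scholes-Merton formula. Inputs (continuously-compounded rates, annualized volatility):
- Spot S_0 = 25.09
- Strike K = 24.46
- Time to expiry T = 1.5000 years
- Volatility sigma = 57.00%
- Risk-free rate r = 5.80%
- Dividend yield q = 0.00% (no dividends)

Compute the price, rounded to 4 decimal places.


Answer: Price = 7.8987

Derivation:
d1 = (ln(S/K) + (r - q + 0.5*sigma^2) * T) / (sigma * sqrt(T)) = 0.51010299
d2 = d1 - sigma * sqrt(T) = -0.18800159
exp(-rT) = 0.91667710; exp(-qT) = 1.00000000
C = S_0 * exp(-qT) * N(d1) - K * exp(-rT) * N(d2)
N(d1) = 0.69501034; N(d2) = 0.42543770
C = 25.0900 * 1.00000000 * 0.69501034 - 24.4600 * 0.91667710 * 0.42543770 = 7.8987


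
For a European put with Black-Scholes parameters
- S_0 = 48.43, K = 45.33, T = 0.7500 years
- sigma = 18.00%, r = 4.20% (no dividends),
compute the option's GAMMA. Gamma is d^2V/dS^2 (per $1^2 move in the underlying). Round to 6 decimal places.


Answer: Gamma = 0.041234

Derivation:
d1 = 0.7043698396; d2 = 0.5484852670
phi(d1) = 0.3112972708; exp(-qT) = 1.0000000000; exp(-rT) = 0.9689909565
Gamma = exp(-qT) * phi(d1) / (S * sigma * sqrt(T)) = 1.0000000000 * 0.3112972708 / (48.4300 * 0.1800 * 0.8660254038) = 0.041234


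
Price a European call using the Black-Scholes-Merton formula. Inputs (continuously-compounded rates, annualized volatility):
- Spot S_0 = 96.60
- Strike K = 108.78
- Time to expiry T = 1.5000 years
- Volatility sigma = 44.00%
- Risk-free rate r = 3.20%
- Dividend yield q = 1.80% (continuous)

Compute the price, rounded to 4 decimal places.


Answer: Price = 16.5061

Derivation:
d1 = (ln(S/K) + (r - q + 0.5*sigma^2) * T) / (sigma * sqrt(T)) = 0.08805405
d2 = d1 - sigma * sqrt(T) = -0.45083370
exp(-rT) = 0.95313379; exp(-qT) = 0.97336124
C = S_0 * exp(-qT) * N(d1) - K * exp(-rT) * N(d2)
N(d1) = 0.53508314; N(d2) = 0.32605471
C = 96.6000 * 0.97336124 * 0.53508314 - 108.7800 * 0.95313379 * 0.32605471 = 16.5061


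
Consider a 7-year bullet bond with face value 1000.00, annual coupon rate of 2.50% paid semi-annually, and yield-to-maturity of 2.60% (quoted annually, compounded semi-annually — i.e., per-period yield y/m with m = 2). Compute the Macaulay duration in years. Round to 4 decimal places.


Answer: Macaulay duration = 6.4630 years

Derivation:
Coupon per period c = face * coupon_rate / m = 12.500000
Periods per year m = 2; per-period yield y/m = 0.013000
Number of cashflows N = 14
Cashflows (t years, CF_t, discount factor 1/(1+y/m)^(m*t), PV):
  t = 0.5000: CF_t = 12.500000, DF = 0.987167, PV = 12.339585
  t = 1.0000: CF_t = 12.500000, DF = 0.974498, PV = 12.181229
  t = 1.5000: CF_t = 12.500000, DF = 0.961992, PV = 12.024906
  t = 2.0000: CF_t = 12.500000, DF = 0.949647, PV = 11.870588
  t = 2.5000: CF_t = 12.500000, DF = 0.937460, PV = 11.718251
  t = 3.0000: CF_t = 12.500000, DF = 0.925429, PV = 11.567868
  t = 3.5000: CF_t = 12.500000, DF = 0.913553, PV = 11.419416
  t = 4.0000: CF_t = 12.500000, DF = 0.901829, PV = 11.272869
  t = 4.5000: CF_t = 12.500000, DF = 0.890256, PV = 11.128202
  t = 5.0000: CF_t = 12.500000, DF = 0.878831, PV = 10.985392
  t = 5.5000: CF_t = 12.500000, DF = 0.867553, PV = 10.844415
  t = 6.0000: CF_t = 12.500000, DF = 0.856420, PV = 10.705246
  t = 6.5000: CF_t = 12.500000, DF = 0.845429, PV = 10.567864
  t = 7.0000: CF_t = 1012.500000, DF = 0.834580, PV = 845.011845
Price P = sum_t PV_t = 993.637677
Macaulay numerator sum_t t * PV_t:
  t * PV_t at t = 0.5000: 6.169793
  t * PV_t at t = 1.0000: 12.181229
  t * PV_t at t = 1.5000: 18.037358
  t * PV_t at t = 2.0000: 23.741176
  t * PV_t at t = 2.5000: 29.295627
  t * PV_t at t = 3.0000: 34.703605
  t * PV_t at t = 3.5000: 39.967956
  t * PV_t at t = 4.0000: 45.091475
  t * PV_t at t = 4.5000: 50.076910
  t * PV_t at t = 5.0000: 54.926960
  t * PV_t at t = 5.5000: 59.644280
  t * PV_t at t = 6.0000: 64.231479
  t * PV_t at t = 6.5000: 68.691117
  t * PV_t at t = 7.0000: 5915.082916
Macaulay duration D = (sum_t t * PV_t) / P = 6421.841882 / 993.637677 = 6.462961


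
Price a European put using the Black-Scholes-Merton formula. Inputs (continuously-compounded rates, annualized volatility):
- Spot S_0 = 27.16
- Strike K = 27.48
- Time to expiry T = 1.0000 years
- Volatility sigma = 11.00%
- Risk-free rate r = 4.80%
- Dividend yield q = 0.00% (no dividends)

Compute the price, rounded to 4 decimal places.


Answer: Price = 0.7491

Derivation:
d1 = (ln(S/K) + (r - q + 0.5*sigma^2) * T) / (sigma * sqrt(T)) = 0.38488032
d2 = d1 - sigma * sqrt(T) = 0.27488032
exp(-rT) = 0.95313379; exp(-qT) = 1.00000000
P = K * exp(-rT) * N(-d2) - S_0 * exp(-qT) * N(-d1)
N(-d1) = 0.35016304; N(-d2) = 0.39170409
P = 27.4800 * 0.95313379 * 0.39170409 - 27.1600 * 1.00000000 * 0.35016304 = 0.7491


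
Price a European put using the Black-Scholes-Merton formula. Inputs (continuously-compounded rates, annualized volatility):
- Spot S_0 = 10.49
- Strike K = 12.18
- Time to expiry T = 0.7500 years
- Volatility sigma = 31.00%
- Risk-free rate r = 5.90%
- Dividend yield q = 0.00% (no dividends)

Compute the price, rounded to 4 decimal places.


d1 = (ln(S/K) + (r - q + 0.5*sigma^2) * T) / (sigma * sqrt(T)) = -0.25733187
d2 = d1 - sigma * sqrt(T) = -0.52579974
exp(-rT) = 0.95671475; exp(-qT) = 1.00000000
P = K * exp(-rT) * N(-d2) - S_0 * exp(-qT) * N(-d1)
N(-d1) = 0.60153870; N(-d2) = 0.70048632
P = 12.1800 * 0.95671475 * 0.70048632 - 10.4900 * 1.00000000 * 0.60153870 = 1.8525

Answer: Price = 1.8525


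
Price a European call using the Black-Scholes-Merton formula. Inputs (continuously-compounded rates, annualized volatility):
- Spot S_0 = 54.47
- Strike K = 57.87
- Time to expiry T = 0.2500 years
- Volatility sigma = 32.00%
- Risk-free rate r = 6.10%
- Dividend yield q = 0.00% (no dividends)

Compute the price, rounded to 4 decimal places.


d1 = (ln(S/K) + (r - q + 0.5*sigma^2) * T) / (sigma * sqrt(T)) = -0.20311890
d2 = d1 - sigma * sqrt(T) = -0.36311890
exp(-rT) = 0.98486569; exp(-qT) = 1.00000000
C = S_0 * exp(-qT) * N(d1) - K * exp(-rT) * N(d2)
N(d1) = 0.41952105; N(d2) = 0.35825803
C = 54.4700 * 1.00000000 * 0.41952105 - 57.8700 * 0.98486569 * 0.35825803 = 2.4327

Answer: Price = 2.4327


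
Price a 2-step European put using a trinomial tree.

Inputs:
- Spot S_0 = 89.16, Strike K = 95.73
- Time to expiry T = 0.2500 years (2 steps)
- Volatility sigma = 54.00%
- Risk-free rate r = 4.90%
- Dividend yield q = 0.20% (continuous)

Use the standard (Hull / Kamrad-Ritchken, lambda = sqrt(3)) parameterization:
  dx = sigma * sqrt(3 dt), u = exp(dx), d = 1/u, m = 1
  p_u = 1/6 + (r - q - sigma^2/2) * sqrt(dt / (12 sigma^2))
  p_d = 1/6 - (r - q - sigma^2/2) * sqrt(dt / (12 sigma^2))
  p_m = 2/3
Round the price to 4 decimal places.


Answer: Price = V(0,0) = 12.6594

Derivation:
dt = T/N = 0.125000; dx = sigma*sqrt(3*dt) = 0.330681
u = exp(dx) = 1.391916; d = 1/u = 0.718434
p_u = 0.147993, p_m = 0.666667, p_d = 0.185340
Discount per step: exp(-r*dt) = 0.993894
Stock lattice S(k, j) with j the centered position index:
  k=0: S(0,+0) = 89.1600
  k=1: S(1,-1) = 64.0556; S(1,+0) = 89.1600; S(1,+1) = 124.1032
  k=2: S(2,-2) = 46.0197; S(2,-1) = 64.0556; S(2,+0) = 89.1600; S(2,+1) = 124.1032; S(2,+2) = 172.7412
Terminal payoffs V(N, j) = max(K - S_T, 0):
  V(2,-2) = 49.710267; V(2,-1) = 31.674404; V(2,+0) = 6.570000; V(2,+1) = 0.000000; V(2,+2) = 0.000000
Backward induction: V(k, j) = exp(-r*dt) * [p_u * V(k+1, j+1) + p_m * V(k+1, j) + p_d * V(k+1, j-1)]
  V(1,-1) = exp(-r*dt) * [p_u*6.570000 + p_m*31.674404 + p_d*49.710267] = 31.110759
  V(1,+0) = exp(-r*dt) * [p_u*0.000000 + p_m*6.570000 + p_d*31.674404] = 10.187949
  V(1,+1) = exp(-r*dt) * [p_u*0.000000 + p_m*0.000000 + p_d*6.570000] = 1.210250
  V(0,+0) = exp(-r*dt) * [p_u*1.210250 + p_m*10.187949 + p_d*31.110759] = 12.659374


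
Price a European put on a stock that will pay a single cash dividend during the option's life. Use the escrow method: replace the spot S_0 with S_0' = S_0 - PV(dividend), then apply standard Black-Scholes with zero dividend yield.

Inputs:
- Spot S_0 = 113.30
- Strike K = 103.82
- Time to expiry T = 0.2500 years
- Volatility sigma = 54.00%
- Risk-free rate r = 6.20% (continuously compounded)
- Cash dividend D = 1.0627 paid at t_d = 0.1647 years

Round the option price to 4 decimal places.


Answer: Price = 7.1831

Derivation:
PV(D) = D * exp(-r * t_d) = 1.0627 * 0.98984056 = 1.05190356
S_0' = S_0 - PV(D) = 113.3000 - 1.05190356 = 112.24809644
d1 = (ln(S_0'/K) + (r + sigma^2/2)*T) / (sigma*sqrt(T)) = 0.48149236
d2 = d1 - sigma*sqrt(T) = 0.21149236
exp(-rT) = 0.98461951
N(-d1) = 0.31508330; N(-d2) = 0.41625155
P = K * exp(-rT) * N(-d2) - S_0' * N(-d1) = 103.8200 * 0.98461951 * 0.41625155 - 112.24809644 * 0.31508330 = 7.1831


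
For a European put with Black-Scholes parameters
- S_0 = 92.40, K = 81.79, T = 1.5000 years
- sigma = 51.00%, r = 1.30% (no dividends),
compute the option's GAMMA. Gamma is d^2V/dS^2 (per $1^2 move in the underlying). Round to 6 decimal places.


d1 = 0.5388028788; d2 = -0.0858170056
phi(d1) = 0.3450407323; exp(-qT) = 1.0000000000; exp(-rT) = 0.9806888952
Gamma = exp(-qT) * phi(d1) / (S * sigma * sqrt(T)) = 1.0000000000 * 0.3450407323 / (92.4000 * 0.5100 * 1.2247448714) = 0.005978

Answer: Gamma = 0.005978


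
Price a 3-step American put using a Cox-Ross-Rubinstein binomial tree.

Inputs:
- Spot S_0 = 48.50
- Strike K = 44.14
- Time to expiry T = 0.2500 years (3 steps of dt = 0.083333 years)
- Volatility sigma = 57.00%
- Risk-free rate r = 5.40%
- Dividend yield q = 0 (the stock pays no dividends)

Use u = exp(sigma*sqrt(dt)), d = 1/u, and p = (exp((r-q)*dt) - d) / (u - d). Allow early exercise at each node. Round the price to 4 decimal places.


dt = T/N = 0.083333
u = exp(sigma*sqrt(dt)) = 1.178856; d = 1/u = 0.848280
p = (exp((r-q)*dt) - d) / (u - d) = 0.472600
Discount per step: exp(-r*dt) = 0.995510
Stock lattice S(k, i) with i counting down-moves:
  k=0: S(0,0) = 48.5000
  k=1: S(1,0) = 57.1745; S(1,1) = 41.1416
  k=2: S(2,0) = 67.4006; S(2,1) = 48.5000; S(2,2) = 34.8996
  k=3: S(3,0) = 79.4556; S(3,1) = 57.1745; S(3,2) = 41.1416; S(3,3) = 29.6046
Terminal payoffs V(N, i) = max(K - S_T, 0):
  V(3,0) = 0.000000; V(3,1) = 0.000000; V(3,2) = 2.998433; V(3,3) = 14.535413
Backward induction: V(k, i) = exp(-r*dt) * [p * V(k+1, i) + (1-p) * V(k+1, i+1)]; then take max(V_cont, immediate exercise) for American.
  V(2,0) = exp(-r*dt) * [p*0.000000 + (1-p)*0.000000] = 0.000000; exercise = 0.000000; V(2,0) = max -> 0.000000
  V(2,1) = exp(-r*dt) * [p*0.000000 + (1-p)*2.998433] = 1.574275; exercise = 0.000000; V(2,1) = max -> 1.574275
  V(2,2) = exp(-r*dt) * [p*2.998433 + (1-p)*14.535413] = 9.042259; exercise = 9.240443; V(2,2) = max -> 9.240443
  V(1,0) = exp(-r*dt) * [p*0.000000 + (1-p)*1.574275] = 0.826545; exercise = 0.000000; V(1,0) = max -> 0.826545
  V(1,1) = exp(-r*dt) * [p*1.574275 + (1-p)*9.240443] = 5.592193; exercise = 2.998433; V(1,1) = max -> 5.592193
  V(0,0) = exp(-r*dt) * [p*0.826545 + (1-p)*5.592193] = 3.324954; exercise = 0.000000; V(0,0) = max -> 3.324954

Answer: Price = V(0,0) = 3.3250


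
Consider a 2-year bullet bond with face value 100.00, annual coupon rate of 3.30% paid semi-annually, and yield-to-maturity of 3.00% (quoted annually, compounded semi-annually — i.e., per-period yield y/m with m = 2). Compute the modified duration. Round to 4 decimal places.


Answer: Modified duration = 1.9231

Derivation:
Coupon per period c = face * coupon_rate / m = 1.650000
Periods per year m = 2; per-period yield y/m = 0.015000
Number of cashflows N = 4
Cashflows (t years, CF_t, discount factor 1/(1+y/m)^(m*t), PV):
  t = 0.5000: CF_t = 1.650000, DF = 0.985222, PV = 1.625616
  t = 1.0000: CF_t = 1.650000, DF = 0.970662, PV = 1.601592
  t = 1.5000: CF_t = 1.650000, DF = 0.956317, PV = 1.577923
  t = 2.0000: CF_t = 101.650000, DF = 0.942184, PV = 95.773027
Price P = sum_t PV_t = 100.578158
First compute Macaulay numerator sum_t t * PV_t:
  t * PV_t at t = 0.5000: 0.812808
  t * PV_t at t = 1.0000: 1.601592
  t * PV_t at t = 1.5000: 2.366885
  t * PV_t at t = 2.0000: 191.546054
Macaulay duration D = 196.327338 / 100.578158 = 1.951988
Modified duration = D / (1 + y/m) = 1.951988 / (1 + 0.015000) = 1.923141


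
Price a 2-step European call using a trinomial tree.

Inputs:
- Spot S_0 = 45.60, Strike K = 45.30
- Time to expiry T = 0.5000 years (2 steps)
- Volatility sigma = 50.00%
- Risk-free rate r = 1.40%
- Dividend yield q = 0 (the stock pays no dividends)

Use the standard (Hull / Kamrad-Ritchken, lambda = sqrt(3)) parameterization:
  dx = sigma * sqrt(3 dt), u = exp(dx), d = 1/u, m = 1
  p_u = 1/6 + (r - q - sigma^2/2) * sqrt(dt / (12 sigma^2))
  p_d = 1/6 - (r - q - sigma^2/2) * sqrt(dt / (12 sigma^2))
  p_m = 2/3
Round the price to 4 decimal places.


dt = T/N = 0.250000; dx = sigma*sqrt(3*dt) = 0.433013
u = exp(dx) = 1.541896; d = 1/u = 0.648552
p_u = 0.134624, p_m = 0.666667, p_d = 0.198710
Discount per step: exp(-r*dt) = 0.996506
Stock lattice S(k, j) with j the centered position index:
  k=0: S(0,+0) = 45.6000
  k=1: S(1,-1) = 29.5740; S(1,+0) = 45.6000; S(1,+1) = 70.3104
  k=2: S(2,-2) = 19.1803; S(2,-1) = 29.5740; S(2,+0) = 45.6000; S(2,+1) = 70.3104; S(2,+2) = 108.4114
Terminal payoffs V(N, j) = max(S_T - K, 0):
  V(2,-2) = 0.000000; V(2,-1) = 0.000000; V(2,+0) = 0.300000; V(2,+1) = 25.010449; V(2,+2) = 63.111386
Backward induction: V(k, j) = exp(-r*dt) * [p_u * V(k+1, j+1) + p_m * V(k+1, j) + p_d * V(k+1, j-1)]
  V(1,-1) = exp(-r*dt) * [p_u*0.300000 + p_m*0.000000 + p_d*0.000000] = 0.040246
  V(1,+0) = exp(-r*dt) * [p_u*25.010449 + p_m*0.300000 + p_d*0.000000] = 3.554537
  V(1,+1) = exp(-r*dt) * [p_u*63.111386 + p_m*25.010449 + p_d*0.300000] = 25.141386
  V(0,+0) = exp(-r*dt) * [p_u*25.141386 + p_m*3.554537 + p_d*0.040246] = 5.742183

Answer: Price = V(0,0) = 5.7422


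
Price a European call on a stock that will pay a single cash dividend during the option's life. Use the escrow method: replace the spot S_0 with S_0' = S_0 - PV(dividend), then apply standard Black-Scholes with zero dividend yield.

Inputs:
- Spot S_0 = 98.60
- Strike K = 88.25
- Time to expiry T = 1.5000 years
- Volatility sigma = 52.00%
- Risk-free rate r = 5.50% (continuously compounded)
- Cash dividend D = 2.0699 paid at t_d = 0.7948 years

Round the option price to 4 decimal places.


Answer: Price = 30.6858

Derivation:
PV(D) = D * exp(-r * t_d) = 2.0699 * 0.95722769 = 1.98136559
S_0' = S_0 - PV(D) = 98.6000 - 1.98136559 = 96.61863441
d1 = (ln(S_0'/K) + (r + sigma^2/2)*T) / (sigma*sqrt(T)) = 0.59022957
d2 = d1 - sigma*sqrt(T) = -0.04663777
exp(-rT) = 0.92081144
N(d1) = 0.72248162; N(d2) = 0.48140097
C = S_0' * N(d1) - K * exp(-rT) * N(d2) = 96.61863441 * 0.72248162 - 88.2500 * 0.92081144 * 0.48140097 = 30.6858


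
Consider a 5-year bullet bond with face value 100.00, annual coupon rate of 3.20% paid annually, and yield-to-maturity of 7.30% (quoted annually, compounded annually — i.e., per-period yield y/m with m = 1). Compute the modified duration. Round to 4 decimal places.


Coupon per period c = face * coupon_rate / m = 3.200000
Periods per year m = 1; per-period yield y/m = 0.073000
Number of cashflows N = 5
Cashflows (t years, CF_t, discount factor 1/(1+y/m)^(m*t), PV):
  t = 1.0000: CF_t = 3.200000, DF = 0.931966, PV = 2.982293
  t = 2.0000: CF_t = 3.200000, DF = 0.868561, PV = 2.779397
  t = 3.0000: CF_t = 3.200000, DF = 0.809470, PV = 2.590304
  t = 4.0000: CF_t = 3.200000, DF = 0.754399, PV = 2.414077
  t = 5.0000: CF_t = 103.200000, DF = 0.703075, PV = 72.557296
Price P = sum_t PV_t = 83.323366
First compute Macaulay numerator sum_t t * PV_t:
  t * PV_t at t = 1.0000: 2.982293
  t * PV_t at t = 2.0000: 5.558793
  t * PV_t at t = 3.0000: 7.770913
  t * PV_t at t = 4.0000: 9.656307
  t * PV_t at t = 5.0000: 362.786478
Macaulay duration D = 388.754785 / 83.323366 = 4.665615
Modified duration = D / (1 + y/m) = 4.665615 / (1 + 0.073000) = 4.348197

Answer: Modified duration = 4.3482


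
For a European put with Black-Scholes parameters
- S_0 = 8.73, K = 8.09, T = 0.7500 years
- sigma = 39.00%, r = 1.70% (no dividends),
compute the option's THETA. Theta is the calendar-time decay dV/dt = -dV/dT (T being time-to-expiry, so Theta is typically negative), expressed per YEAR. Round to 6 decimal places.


Answer: Theta = -0.651530

Derivation:
d1 = 0.4320479016; d2 = 0.0942979941
phi(d1) = 0.3633926940; exp(-qT) = 1.0000000000; exp(-rT) = 0.9873309369
Theta = -S*exp(-qT)*phi(d1)*sigma/(2*sqrt(T)) + r*K*exp(-rT)*N(-d2) - q*S*exp(-qT)*N(-d1)
N(-d1) = 0.3328532993; N(-d2) = 0.4624362216; sqrt(T) = 0.8660254038
Term 1 = -8.7300 * 1.0000000000 * 0.3633926940 * 0.3900 / (2 * 0.8660254038) = -0.7143226399
Term 2 = 0.0170 * 8.0900 * 0.9873309369 * 0.4624362216 = 0.0627931157
Term 3 = 0 (no dividend yield, q = 0)
Theta = -0.7143226399 + (0.0627931157) + (0.0000000000) = -0.651530


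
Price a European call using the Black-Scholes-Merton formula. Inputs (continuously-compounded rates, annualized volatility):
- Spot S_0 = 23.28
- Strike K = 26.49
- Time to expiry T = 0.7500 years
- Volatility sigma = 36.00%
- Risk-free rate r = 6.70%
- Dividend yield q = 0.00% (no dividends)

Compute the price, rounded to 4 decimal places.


Answer: Price = 2.1412

Derivation:
d1 = (ln(S/K) + (r - q + 0.5*sigma^2) * T) / (sigma * sqrt(T)) = -0.09726004
d2 = d1 - sigma * sqrt(T) = -0.40902919
exp(-rT) = 0.95099165; exp(-qT) = 1.00000000
C = S_0 * exp(-qT) * N(d1) - K * exp(-rT) * N(d2)
N(d1) = 0.46125994; N(d2) = 0.34125912
C = 23.2800 * 1.00000000 * 0.46125994 - 26.4900 * 0.95099165 * 0.34125912 = 2.1412


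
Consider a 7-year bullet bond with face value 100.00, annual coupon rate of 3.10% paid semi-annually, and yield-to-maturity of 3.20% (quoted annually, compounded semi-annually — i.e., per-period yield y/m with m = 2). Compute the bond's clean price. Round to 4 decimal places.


Coupon per period c = face * coupon_rate / m = 1.550000
Periods per year m = 2; per-period yield y/m = 0.016000
Number of cashflows N = 14
Cashflows (t years, CF_t, discount factor 1/(1+y/m)^(m*t), PV):
  t = 0.5000: CF_t = 1.550000, DF = 0.984252, PV = 1.525591
  t = 1.0000: CF_t = 1.550000, DF = 0.968752, PV = 1.501566
  t = 1.5000: CF_t = 1.550000, DF = 0.953496, PV = 1.477919
  t = 2.0000: CF_t = 1.550000, DF = 0.938480, PV = 1.454644
  t = 2.5000: CF_t = 1.550000, DF = 0.923701, PV = 1.431737
  t = 3.0000: CF_t = 1.550000, DF = 0.909155, PV = 1.409190
  t = 3.5000: CF_t = 1.550000, DF = 0.894837, PV = 1.386998
  t = 4.0000: CF_t = 1.550000, DF = 0.880745, PV = 1.365155
  t = 4.5000: CF_t = 1.550000, DF = 0.866875, PV = 1.343657
  t = 5.0000: CF_t = 1.550000, DF = 0.853224, PV = 1.322497
  t = 5.5000: CF_t = 1.550000, DF = 0.839787, PV = 1.301670
  t = 6.0000: CF_t = 1.550000, DF = 0.826562, PV = 1.281171
  t = 6.5000: CF_t = 1.550000, DF = 0.813545, PV = 1.260995
  t = 7.0000: CF_t = 101.550000, DF = 0.800734, PV = 81.314504
Price P = sum_t PV_t = 99.377293

Answer: Price = 99.3773


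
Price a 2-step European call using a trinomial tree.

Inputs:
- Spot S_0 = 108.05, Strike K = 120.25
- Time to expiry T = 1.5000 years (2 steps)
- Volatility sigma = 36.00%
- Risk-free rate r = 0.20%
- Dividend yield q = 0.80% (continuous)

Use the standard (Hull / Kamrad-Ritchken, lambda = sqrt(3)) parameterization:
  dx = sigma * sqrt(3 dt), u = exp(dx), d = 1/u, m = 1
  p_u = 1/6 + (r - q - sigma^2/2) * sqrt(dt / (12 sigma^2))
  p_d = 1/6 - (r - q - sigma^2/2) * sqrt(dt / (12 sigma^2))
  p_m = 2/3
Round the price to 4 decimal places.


Answer: Price = V(0,0) = 12.9029

Derivation:
dt = T/N = 0.750000; dx = sigma*sqrt(3*dt) = 0.540000
u = exp(dx) = 1.716007; d = 1/u = 0.582748
p_u = 0.117500, p_m = 0.666667, p_d = 0.215833
Discount per step: exp(-r*dt) = 0.998501
Stock lattice S(k, j) with j the centered position index:
  k=0: S(0,+0) = 108.0500
  k=1: S(1,-1) = 62.9659; S(1,+0) = 108.0500; S(1,+1) = 185.4145
  k=2: S(2,-2) = 36.6933; S(2,-1) = 62.9659; S(2,+0) = 108.0500; S(2,+1) = 185.4145; S(2,+2) = 318.1726
Terminal payoffs V(N, j) = max(S_T - K, 0):
  V(2,-2) = 0.000000; V(2,-1) = 0.000000; V(2,+0) = 0.000000; V(2,+1) = 65.164541; V(2,+2) = 197.922625
Backward induction: V(k, j) = exp(-r*dt) * [p_u * V(k+1, j+1) + p_m * V(k+1, j) + p_d * V(k+1, j-1)]
  V(1,-1) = exp(-r*dt) * [p_u*0.000000 + p_m*0.000000 + p_d*0.000000] = 0.000000
  V(1,+0) = exp(-r*dt) * [p_u*65.164541 + p_m*0.000000 + p_d*0.000000] = 7.645357
  V(1,+1) = exp(-r*dt) * [p_u*197.922625 + p_m*65.164541 + p_d*0.000000] = 66.598963
  V(0,+0) = exp(-r*dt) * [p_u*66.598963 + p_m*7.645357 + p_d*0.000000] = 12.902914


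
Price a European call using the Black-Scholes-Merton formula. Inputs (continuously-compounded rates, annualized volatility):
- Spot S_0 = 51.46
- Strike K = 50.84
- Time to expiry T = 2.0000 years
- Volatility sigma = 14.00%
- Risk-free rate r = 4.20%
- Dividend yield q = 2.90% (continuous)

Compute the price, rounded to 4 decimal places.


d1 = (ln(S/K) + (r - q + 0.5*sigma^2) * T) / (sigma * sqrt(T)) = 0.29153690
d2 = d1 - sigma * sqrt(T) = 0.09354700
exp(-rT) = 0.91943126; exp(-qT) = 0.94364995
C = S_0 * exp(-qT) * N(d1) - K * exp(-rT) * N(d2)
N(d1) = 0.61467964; N(d2) = 0.53726549
C = 51.4600 * 0.94364995 * 0.61467964 - 50.8400 * 0.91943126 * 0.53726549 = 4.7351

Answer: Price = 4.7351
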